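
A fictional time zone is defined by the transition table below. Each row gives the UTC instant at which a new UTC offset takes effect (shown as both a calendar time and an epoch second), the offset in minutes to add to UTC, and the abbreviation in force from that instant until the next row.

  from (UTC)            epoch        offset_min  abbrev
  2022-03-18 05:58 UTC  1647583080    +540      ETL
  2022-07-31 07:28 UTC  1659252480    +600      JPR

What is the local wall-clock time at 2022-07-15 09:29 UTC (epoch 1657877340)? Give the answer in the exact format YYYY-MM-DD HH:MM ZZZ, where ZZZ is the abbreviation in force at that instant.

Query: 2022-07-15 09:29 UTC
Rule 1/2 (ETL, +09:00): 2022-03-18 05:58 UTC ≤ query < 2022-07-31 07:28 UTC
9·60 + 29 + 540 = 1109 min
1109 = 0·1440 + 1109; 1109 = 18·60 + 29 → 18:29, same day
→ 2022-07-15 18:29 ETL

2022-07-15 18:29 ETL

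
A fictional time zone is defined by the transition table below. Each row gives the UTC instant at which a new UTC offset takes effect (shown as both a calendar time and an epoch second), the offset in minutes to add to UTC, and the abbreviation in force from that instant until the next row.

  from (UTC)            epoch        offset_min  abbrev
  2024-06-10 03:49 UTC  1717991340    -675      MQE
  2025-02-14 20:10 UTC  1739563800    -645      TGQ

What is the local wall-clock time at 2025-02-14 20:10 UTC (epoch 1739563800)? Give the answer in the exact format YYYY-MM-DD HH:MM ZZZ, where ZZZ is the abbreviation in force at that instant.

Query: 2025-02-14 20:10 UTC
Rule 2/2 (TGQ, -10:45): 2025-02-14 20:10 UTC ≤ query < +∞
20·60 + 10 - 645 = 565 min
565 = 0·1440 + 565; 565 = 9·60 + 25 → 09:25, same day
→ 2025-02-14 09:25 TGQ

2025-02-14 09:25 TGQ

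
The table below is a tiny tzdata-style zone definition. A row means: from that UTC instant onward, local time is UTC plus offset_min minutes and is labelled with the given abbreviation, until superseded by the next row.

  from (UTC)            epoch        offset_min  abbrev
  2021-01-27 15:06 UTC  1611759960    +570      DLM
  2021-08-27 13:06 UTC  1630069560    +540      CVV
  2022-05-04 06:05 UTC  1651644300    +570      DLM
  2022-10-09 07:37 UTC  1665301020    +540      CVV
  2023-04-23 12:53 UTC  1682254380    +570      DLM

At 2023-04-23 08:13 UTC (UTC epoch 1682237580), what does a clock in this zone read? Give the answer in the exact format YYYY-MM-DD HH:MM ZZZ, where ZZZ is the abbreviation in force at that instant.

Query: 2023-04-23 08:13 UTC
Rule 4/5 (CVV, +09:00): 2022-10-09 07:37 UTC ≤ query < 2023-04-23 12:53 UTC
8·60 + 13 + 540 = 1033 min
1033 = 0·1440 + 1033; 1033 = 17·60 + 13 → 17:13, same day
→ 2023-04-23 17:13 CVV

2023-04-23 17:13 CVV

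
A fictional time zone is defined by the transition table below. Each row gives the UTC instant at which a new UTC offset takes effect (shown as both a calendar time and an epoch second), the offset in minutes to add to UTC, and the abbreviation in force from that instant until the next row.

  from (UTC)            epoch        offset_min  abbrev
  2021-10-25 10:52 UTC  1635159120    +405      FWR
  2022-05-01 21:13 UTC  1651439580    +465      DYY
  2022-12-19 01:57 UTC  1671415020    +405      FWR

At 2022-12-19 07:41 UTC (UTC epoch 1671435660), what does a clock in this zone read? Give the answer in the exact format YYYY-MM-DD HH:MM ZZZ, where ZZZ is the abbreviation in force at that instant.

2022-12-19 14:26 FWR

Query: 2022-12-19 07:41 UTC
Rule 3/3 (FWR, +06:45): 2022-12-19 01:57 UTC ≤ query < +∞
7·60 + 41 + 405 = 866 min
866 = 0·1440 + 866; 866 = 14·60 + 26 → 14:26, same day
→ 2022-12-19 14:26 FWR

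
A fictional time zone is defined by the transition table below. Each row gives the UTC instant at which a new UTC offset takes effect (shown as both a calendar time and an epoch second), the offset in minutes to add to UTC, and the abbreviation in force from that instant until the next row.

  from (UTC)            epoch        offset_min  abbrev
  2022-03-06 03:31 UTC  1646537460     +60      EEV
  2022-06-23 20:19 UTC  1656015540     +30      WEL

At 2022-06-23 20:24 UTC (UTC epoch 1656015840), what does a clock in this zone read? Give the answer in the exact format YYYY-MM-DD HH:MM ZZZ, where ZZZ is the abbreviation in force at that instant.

Query: 2022-06-23 20:24 UTC
Rule 2/2 (WEL, +00:30): 2022-06-23 20:19 UTC ≤ query < +∞
20·60 + 24 + 30 = 1254 min
1254 = 0·1440 + 1254; 1254 = 20·60 + 54 → 20:54, same day
→ 2022-06-23 20:54 WEL

2022-06-23 20:54 WEL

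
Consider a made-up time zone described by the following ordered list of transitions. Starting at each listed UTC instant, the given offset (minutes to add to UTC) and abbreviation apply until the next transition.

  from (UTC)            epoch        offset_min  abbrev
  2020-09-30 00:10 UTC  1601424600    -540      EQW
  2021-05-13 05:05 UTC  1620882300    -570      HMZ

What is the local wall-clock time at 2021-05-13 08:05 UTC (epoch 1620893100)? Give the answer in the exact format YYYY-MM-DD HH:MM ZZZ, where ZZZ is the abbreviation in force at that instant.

Query: 2021-05-13 08:05 UTC
Rule 2/2 (HMZ, -09:30): 2021-05-13 05:05 UTC ≤ query < +∞
8·60 + 5 - 570 = -85 min
-85 = -1·1440 + 1355; 1355 = 22·60 + 35 → 22:35, 2021-05-13 - 1 day = 2021-05-12
→ 2021-05-12 22:35 HMZ

2021-05-12 22:35 HMZ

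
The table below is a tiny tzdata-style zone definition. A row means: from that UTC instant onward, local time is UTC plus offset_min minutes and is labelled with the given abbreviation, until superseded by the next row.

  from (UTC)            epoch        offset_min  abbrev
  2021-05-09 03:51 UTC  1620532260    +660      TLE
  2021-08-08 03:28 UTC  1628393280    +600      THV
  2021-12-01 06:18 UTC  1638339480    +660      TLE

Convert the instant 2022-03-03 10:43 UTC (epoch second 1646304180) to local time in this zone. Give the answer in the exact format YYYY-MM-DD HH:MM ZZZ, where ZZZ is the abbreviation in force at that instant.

2022-03-03 21:43 TLE

Query: 2022-03-03 10:43 UTC
Rule 3/3 (TLE, +11:00): 2021-12-01 06:18 UTC ≤ query < +∞
10·60 + 43 + 660 = 1303 min
1303 = 0·1440 + 1303; 1303 = 21·60 + 43 → 21:43, same day
→ 2022-03-03 21:43 TLE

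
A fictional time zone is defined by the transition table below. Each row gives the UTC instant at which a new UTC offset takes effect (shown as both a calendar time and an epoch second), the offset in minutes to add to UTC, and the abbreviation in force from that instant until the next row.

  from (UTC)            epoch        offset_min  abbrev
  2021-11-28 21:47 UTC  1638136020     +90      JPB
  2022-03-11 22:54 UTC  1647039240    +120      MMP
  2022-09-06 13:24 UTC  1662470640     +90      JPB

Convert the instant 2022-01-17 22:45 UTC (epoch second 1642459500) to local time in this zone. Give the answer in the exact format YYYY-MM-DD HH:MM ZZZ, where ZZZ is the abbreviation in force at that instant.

2022-01-18 00:15 JPB

Query: 2022-01-17 22:45 UTC
Rule 1/3 (JPB, +01:30): 2021-11-28 21:47 UTC ≤ query < 2022-03-11 22:54 UTC
22·60 + 45 + 90 = 1455 min
1455 = 1·1440 + 15; 15 = 0·60 + 15 → 00:15, 2022-01-17 + 1 day = 2022-01-18
→ 2022-01-18 00:15 JPB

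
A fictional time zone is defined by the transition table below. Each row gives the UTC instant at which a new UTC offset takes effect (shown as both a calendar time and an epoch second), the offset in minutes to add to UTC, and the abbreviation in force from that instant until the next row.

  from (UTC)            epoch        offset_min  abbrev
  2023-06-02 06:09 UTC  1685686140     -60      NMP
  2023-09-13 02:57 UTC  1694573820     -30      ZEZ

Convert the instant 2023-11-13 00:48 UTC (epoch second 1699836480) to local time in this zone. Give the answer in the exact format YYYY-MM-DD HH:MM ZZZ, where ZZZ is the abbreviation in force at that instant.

2023-11-13 00:18 ZEZ

Query: 2023-11-13 00:48 UTC
Rule 2/2 (ZEZ, -00:30): 2023-09-13 02:57 UTC ≤ query < +∞
0·60 + 48 - 30 = 18 min
18 = 0·1440 + 18; 18 = 0·60 + 18 → 00:18, same day
→ 2023-11-13 00:18 ZEZ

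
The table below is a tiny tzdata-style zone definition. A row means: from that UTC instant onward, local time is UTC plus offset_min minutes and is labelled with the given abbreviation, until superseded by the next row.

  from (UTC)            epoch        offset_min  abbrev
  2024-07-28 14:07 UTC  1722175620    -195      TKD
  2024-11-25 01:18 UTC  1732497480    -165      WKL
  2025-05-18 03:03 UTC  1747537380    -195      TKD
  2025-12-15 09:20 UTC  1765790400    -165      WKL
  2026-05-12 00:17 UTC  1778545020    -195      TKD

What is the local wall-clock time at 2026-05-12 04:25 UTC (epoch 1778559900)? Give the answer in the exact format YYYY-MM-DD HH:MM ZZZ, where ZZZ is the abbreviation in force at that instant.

Query: 2026-05-12 04:25 UTC
Rule 5/5 (TKD, -03:15): 2026-05-12 00:17 UTC ≤ query < +∞
4·60 + 25 - 195 = 70 min
70 = 0·1440 + 70; 70 = 1·60 + 10 → 01:10, same day
→ 2026-05-12 01:10 TKD

2026-05-12 01:10 TKD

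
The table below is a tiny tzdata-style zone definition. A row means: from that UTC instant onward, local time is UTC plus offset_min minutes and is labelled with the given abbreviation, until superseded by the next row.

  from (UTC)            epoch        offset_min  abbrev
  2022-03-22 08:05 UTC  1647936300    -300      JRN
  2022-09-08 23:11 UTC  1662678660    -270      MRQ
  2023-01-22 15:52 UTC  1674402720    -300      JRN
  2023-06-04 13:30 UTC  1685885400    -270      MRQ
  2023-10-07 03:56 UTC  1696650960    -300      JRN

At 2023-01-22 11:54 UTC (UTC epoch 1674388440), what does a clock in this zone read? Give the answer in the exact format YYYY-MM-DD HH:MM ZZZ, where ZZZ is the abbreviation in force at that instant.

2023-01-22 07:24 MRQ

Query: 2023-01-22 11:54 UTC
Rule 2/5 (MRQ, -04:30): 2022-09-08 23:11 UTC ≤ query < 2023-01-22 15:52 UTC
11·60 + 54 - 270 = 444 min
444 = 0·1440 + 444; 444 = 7·60 + 24 → 07:24, same day
→ 2023-01-22 07:24 MRQ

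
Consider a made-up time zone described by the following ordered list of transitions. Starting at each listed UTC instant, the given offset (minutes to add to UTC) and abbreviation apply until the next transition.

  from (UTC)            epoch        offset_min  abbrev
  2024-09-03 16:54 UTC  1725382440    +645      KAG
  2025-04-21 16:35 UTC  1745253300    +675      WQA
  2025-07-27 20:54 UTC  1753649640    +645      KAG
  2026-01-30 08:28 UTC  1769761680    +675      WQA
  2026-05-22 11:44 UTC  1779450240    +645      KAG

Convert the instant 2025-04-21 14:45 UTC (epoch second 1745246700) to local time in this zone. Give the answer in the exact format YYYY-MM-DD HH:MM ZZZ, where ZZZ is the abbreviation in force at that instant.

Query: 2025-04-21 14:45 UTC
Rule 1/5 (KAG, +10:45): 2024-09-03 16:54 UTC ≤ query < 2025-04-21 16:35 UTC
14·60 + 45 + 645 = 1530 min
1530 = 1·1440 + 90; 90 = 1·60 + 30 → 01:30, 2025-04-21 + 1 day = 2025-04-22
→ 2025-04-22 01:30 KAG

2025-04-22 01:30 KAG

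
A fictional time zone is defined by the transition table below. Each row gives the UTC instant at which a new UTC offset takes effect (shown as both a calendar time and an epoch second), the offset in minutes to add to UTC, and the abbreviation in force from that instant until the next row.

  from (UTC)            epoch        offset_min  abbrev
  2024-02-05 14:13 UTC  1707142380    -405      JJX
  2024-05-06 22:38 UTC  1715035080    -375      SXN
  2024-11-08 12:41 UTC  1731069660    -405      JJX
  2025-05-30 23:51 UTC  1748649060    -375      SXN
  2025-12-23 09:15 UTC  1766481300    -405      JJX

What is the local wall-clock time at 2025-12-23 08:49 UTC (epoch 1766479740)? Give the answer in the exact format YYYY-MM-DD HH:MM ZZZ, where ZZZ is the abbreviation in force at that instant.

Query: 2025-12-23 08:49 UTC
Rule 4/5 (SXN, -06:15): 2025-05-30 23:51 UTC ≤ query < 2025-12-23 09:15 UTC
8·60 + 49 - 375 = 154 min
154 = 0·1440 + 154; 154 = 2·60 + 34 → 02:34, same day
→ 2025-12-23 02:34 SXN

2025-12-23 02:34 SXN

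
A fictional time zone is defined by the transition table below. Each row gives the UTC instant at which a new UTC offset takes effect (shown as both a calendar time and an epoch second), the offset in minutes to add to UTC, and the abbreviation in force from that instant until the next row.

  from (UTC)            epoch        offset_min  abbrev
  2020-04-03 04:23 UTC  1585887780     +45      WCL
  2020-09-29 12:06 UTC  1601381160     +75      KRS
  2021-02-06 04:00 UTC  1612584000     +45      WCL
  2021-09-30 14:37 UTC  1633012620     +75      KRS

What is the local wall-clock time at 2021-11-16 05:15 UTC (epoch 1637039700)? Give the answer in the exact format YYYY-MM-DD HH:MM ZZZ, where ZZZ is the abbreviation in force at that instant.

Query: 2021-11-16 05:15 UTC
Rule 4/4 (KRS, +01:15): 2021-09-30 14:37 UTC ≤ query < +∞
5·60 + 15 + 75 = 390 min
390 = 0·1440 + 390; 390 = 6·60 + 30 → 06:30, same day
→ 2021-11-16 06:30 KRS

2021-11-16 06:30 KRS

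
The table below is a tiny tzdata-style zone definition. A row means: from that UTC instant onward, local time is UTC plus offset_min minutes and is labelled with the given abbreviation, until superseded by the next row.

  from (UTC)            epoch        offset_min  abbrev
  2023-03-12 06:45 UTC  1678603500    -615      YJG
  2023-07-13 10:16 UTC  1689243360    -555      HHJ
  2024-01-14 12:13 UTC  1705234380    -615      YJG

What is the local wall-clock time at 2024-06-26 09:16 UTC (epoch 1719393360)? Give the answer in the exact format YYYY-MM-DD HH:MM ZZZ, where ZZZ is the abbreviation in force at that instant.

Query: 2024-06-26 09:16 UTC
Rule 3/3 (YJG, -10:15): 2024-01-14 12:13 UTC ≤ query < +∞
9·60 + 16 - 615 = -59 min
-59 = -1·1440 + 1381; 1381 = 23·60 + 1 → 23:01, 2024-06-26 - 1 day = 2024-06-25
→ 2024-06-25 23:01 YJG

2024-06-25 23:01 YJG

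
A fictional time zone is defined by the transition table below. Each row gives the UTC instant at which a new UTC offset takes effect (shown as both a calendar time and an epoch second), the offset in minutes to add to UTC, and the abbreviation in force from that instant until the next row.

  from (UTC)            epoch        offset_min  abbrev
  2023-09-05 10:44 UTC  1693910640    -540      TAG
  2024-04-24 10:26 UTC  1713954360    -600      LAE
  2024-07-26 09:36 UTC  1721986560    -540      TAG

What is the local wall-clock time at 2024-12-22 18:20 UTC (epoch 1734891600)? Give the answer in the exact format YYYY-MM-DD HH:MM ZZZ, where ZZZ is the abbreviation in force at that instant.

2024-12-22 09:20 TAG

Query: 2024-12-22 18:20 UTC
Rule 3/3 (TAG, -09:00): 2024-07-26 09:36 UTC ≤ query < +∞
18·60 + 20 - 540 = 560 min
560 = 0·1440 + 560; 560 = 9·60 + 20 → 09:20, same day
→ 2024-12-22 09:20 TAG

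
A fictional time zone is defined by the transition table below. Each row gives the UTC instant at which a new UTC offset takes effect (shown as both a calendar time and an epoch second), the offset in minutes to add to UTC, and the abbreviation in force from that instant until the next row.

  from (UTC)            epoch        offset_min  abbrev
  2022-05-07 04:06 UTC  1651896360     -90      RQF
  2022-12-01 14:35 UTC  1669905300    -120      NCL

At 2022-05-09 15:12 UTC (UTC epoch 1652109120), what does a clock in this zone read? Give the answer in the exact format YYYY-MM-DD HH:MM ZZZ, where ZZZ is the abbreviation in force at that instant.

Query: 2022-05-09 15:12 UTC
Rule 1/2 (RQF, -01:30): 2022-05-07 04:06 UTC ≤ query < 2022-12-01 14:35 UTC
15·60 + 12 - 90 = 822 min
822 = 0·1440 + 822; 822 = 13·60 + 42 → 13:42, same day
→ 2022-05-09 13:42 RQF

2022-05-09 13:42 RQF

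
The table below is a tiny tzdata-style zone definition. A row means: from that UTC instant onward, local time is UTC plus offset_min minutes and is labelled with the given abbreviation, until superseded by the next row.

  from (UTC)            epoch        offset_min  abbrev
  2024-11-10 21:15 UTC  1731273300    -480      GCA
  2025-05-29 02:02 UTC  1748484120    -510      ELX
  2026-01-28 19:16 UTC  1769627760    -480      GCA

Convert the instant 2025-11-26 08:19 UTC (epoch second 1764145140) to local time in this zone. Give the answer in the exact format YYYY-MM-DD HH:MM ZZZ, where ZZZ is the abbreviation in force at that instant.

Query: 2025-11-26 08:19 UTC
Rule 2/3 (ELX, -08:30): 2025-05-29 02:02 UTC ≤ query < 2026-01-28 19:16 UTC
8·60 + 19 - 510 = -11 min
-11 = -1·1440 + 1429; 1429 = 23·60 + 49 → 23:49, 2025-11-26 - 1 day = 2025-11-25
→ 2025-11-25 23:49 ELX

2025-11-25 23:49 ELX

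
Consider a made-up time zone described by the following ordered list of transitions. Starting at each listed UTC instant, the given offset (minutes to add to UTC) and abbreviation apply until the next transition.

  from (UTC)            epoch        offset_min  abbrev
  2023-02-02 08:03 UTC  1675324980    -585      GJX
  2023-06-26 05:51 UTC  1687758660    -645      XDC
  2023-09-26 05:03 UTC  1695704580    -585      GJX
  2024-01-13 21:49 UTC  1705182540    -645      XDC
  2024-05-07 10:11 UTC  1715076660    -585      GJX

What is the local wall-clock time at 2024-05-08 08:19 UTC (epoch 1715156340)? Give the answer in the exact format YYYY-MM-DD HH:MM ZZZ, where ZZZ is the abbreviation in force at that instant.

2024-05-07 22:34 GJX

Query: 2024-05-08 08:19 UTC
Rule 5/5 (GJX, -09:45): 2024-05-07 10:11 UTC ≤ query < +∞
8·60 + 19 - 585 = -86 min
-86 = -1·1440 + 1354; 1354 = 22·60 + 34 → 22:34, 2024-05-08 - 1 day = 2024-05-07
→ 2024-05-07 22:34 GJX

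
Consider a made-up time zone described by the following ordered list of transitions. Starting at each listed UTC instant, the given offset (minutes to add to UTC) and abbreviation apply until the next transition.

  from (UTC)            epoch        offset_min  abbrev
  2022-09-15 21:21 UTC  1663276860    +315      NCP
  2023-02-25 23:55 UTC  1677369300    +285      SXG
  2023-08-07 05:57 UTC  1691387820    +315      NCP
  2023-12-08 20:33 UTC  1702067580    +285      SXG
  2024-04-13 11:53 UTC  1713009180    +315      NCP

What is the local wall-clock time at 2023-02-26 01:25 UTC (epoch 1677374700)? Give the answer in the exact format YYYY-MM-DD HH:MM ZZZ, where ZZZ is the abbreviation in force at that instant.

2023-02-26 06:10 SXG

Query: 2023-02-26 01:25 UTC
Rule 2/5 (SXG, +04:45): 2023-02-25 23:55 UTC ≤ query < 2023-08-07 05:57 UTC
1·60 + 25 + 285 = 370 min
370 = 0·1440 + 370; 370 = 6·60 + 10 → 06:10, same day
→ 2023-02-26 06:10 SXG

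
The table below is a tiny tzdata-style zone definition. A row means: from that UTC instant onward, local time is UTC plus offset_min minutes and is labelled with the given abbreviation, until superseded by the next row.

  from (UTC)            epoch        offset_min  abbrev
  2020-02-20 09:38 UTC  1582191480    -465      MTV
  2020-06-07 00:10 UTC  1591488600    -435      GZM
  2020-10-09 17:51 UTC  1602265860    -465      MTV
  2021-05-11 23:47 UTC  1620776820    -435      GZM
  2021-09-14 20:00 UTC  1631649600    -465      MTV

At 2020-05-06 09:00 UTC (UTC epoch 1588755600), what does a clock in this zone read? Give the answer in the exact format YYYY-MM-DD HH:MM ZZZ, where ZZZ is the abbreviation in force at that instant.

2020-05-06 01:15 MTV

Query: 2020-05-06 09:00 UTC
Rule 1/5 (MTV, -07:45): 2020-02-20 09:38 UTC ≤ query < 2020-06-07 00:10 UTC
9·60 + 0 - 465 = 75 min
75 = 0·1440 + 75; 75 = 1·60 + 15 → 01:15, same day
→ 2020-05-06 01:15 MTV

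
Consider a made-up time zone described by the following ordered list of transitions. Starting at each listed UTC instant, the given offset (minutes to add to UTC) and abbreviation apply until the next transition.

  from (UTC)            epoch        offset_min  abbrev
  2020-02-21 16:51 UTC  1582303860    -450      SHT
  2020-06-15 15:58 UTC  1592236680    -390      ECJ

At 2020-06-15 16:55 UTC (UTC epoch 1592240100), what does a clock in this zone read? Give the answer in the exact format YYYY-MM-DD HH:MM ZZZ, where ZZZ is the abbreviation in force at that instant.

2020-06-15 10:25 ECJ

Query: 2020-06-15 16:55 UTC
Rule 2/2 (ECJ, -06:30): 2020-06-15 15:58 UTC ≤ query < +∞
16·60 + 55 - 390 = 625 min
625 = 0·1440 + 625; 625 = 10·60 + 25 → 10:25, same day
→ 2020-06-15 10:25 ECJ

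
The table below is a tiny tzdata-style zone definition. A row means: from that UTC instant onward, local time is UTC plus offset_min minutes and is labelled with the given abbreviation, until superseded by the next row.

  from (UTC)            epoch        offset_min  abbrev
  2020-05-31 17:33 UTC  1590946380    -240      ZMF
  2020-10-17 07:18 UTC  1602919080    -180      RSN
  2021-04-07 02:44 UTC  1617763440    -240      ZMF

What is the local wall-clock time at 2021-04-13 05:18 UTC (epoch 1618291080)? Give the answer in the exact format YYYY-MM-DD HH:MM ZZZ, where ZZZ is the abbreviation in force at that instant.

Query: 2021-04-13 05:18 UTC
Rule 3/3 (ZMF, -04:00): 2021-04-07 02:44 UTC ≤ query < +∞
5·60 + 18 - 240 = 78 min
78 = 0·1440 + 78; 78 = 1·60 + 18 → 01:18, same day
→ 2021-04-13 01:18 ZMF

2021-04-13 01:18 ZMF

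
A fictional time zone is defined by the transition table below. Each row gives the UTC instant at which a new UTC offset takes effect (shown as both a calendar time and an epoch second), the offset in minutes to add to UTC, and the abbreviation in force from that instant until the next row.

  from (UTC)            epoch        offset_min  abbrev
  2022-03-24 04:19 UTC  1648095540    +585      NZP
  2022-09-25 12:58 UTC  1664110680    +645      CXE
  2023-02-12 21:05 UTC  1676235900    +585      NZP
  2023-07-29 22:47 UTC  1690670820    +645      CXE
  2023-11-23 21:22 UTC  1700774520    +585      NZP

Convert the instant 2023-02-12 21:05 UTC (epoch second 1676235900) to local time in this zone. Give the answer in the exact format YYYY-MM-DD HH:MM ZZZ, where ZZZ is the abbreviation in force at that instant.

Query: 2023-02-12 21:05 UTC
Rule 3/5 (NZP, +09:45): 2023-02-12 21:05 UTC ≤ query < 2023-07-29 22:47 UTC
21·60 + 5 + 585 = 1850 min
1850 = 1·1440 + 410; 410 = 6·60 + 50 → 06:50, 2023-02-12 + 1 day = 2023-02-13
→ 2023-02-13 06:50 NZP

2023-02-13 06:50 NZP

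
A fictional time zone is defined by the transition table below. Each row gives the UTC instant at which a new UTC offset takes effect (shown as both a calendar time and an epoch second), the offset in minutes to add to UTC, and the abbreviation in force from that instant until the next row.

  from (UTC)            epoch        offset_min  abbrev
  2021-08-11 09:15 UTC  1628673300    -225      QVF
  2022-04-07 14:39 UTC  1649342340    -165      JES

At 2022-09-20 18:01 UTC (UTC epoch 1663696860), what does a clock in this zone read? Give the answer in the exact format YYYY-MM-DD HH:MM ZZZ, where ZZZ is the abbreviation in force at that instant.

Query: 2022-09-20 18:01 UTC
Rule 2/2 (JES, -02:45): 2022-04-07 14:39 UTC ≤ query < +∞
18·60 + 1 - 165 = 916 min
916 = 0·1440 + 916; 916 = 15·60 + 16 → 15:16, same day
→ 2022-09-20 15:16 JES

2022-09-20 15:16 JES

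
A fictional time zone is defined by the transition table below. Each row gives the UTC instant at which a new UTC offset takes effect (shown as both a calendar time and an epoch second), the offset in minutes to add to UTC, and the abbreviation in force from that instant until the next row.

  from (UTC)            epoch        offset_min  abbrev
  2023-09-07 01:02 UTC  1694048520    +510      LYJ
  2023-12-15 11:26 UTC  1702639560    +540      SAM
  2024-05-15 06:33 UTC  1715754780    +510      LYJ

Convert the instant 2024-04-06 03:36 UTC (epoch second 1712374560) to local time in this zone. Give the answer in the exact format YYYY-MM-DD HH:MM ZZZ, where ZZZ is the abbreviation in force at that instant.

2024-04-06 12:36 SAM

Query: 2024-04-06 03:36 UTC
Rule 2/3 (SAM, +09:00): 2023-12-15 11:26 UTC ≤ query < 2024-05-15 06:33 UTC
3·60 + 36 + 540 = 756 min
756 = 0·1440 + 756; 756 = 12·60 + 36 → 12:36, same day
→ 2024-04-06 12:36 SAM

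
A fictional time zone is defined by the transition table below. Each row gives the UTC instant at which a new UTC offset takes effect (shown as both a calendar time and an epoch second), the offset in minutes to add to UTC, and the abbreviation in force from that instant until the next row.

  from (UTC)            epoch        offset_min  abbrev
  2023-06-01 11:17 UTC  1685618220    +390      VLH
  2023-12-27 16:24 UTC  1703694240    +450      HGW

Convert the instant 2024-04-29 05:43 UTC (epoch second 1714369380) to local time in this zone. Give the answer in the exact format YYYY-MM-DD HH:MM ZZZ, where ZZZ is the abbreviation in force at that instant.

2024-04-29 13:13 HGW

Query: 2024-04-29 05:43 UTC
Rule 2/2 (HGW, +07:30): 2023-12-27 16:24 UTC ≤ query < +∞
5·60 + 43 + 450 = 793 min
793 = 0·1440 + 793; 793 = 13·60 + 13 → 13:13, same day
→ 2024-04-29 13:13 HGW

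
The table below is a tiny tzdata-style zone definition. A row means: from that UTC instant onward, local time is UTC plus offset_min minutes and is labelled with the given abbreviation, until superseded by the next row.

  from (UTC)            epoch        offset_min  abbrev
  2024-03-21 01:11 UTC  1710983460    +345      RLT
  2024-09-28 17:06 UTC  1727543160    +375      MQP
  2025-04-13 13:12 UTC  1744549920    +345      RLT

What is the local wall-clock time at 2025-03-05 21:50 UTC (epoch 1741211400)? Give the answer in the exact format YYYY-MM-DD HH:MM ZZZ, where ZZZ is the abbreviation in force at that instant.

2025-03-06 04:05 MQP

Query: 2025-03-05 21:50 UTC
Rule 2/3 (MQP, +06:15): 2024-09-28 17:06 UTC ≤ query < 2025-04-13 13:12 UTC
21·60 + 50 + 375 = 1685 min
1685 = 1·1440 + 245; 245 = 4·60 + 5 → 04:05, 2025-03-05 + 1 day = 2025-03-06
→ 2025-03-06 04:05 MQP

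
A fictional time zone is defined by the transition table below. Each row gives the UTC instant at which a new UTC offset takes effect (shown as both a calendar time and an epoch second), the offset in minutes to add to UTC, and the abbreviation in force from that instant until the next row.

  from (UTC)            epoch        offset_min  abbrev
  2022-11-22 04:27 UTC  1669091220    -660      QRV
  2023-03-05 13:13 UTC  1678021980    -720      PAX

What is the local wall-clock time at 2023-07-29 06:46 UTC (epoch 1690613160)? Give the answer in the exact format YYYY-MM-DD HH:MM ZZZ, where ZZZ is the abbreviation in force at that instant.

2023-07-28 18:46 PAX

Query: 2023-07-29 06:46 UTC
Rule 2/2 (PAX, -12:00): 2023-03-05 13:13 UTC ≤ query < +∞
6·60 + 46 - 720 = -314 min
-314 = -1·1440 + 1126; 1126 = 18·60 + 46 → 18:46, 2023-07-29 - 1 day = 2023-07-28
→ 2023-07-28 18:46 PAX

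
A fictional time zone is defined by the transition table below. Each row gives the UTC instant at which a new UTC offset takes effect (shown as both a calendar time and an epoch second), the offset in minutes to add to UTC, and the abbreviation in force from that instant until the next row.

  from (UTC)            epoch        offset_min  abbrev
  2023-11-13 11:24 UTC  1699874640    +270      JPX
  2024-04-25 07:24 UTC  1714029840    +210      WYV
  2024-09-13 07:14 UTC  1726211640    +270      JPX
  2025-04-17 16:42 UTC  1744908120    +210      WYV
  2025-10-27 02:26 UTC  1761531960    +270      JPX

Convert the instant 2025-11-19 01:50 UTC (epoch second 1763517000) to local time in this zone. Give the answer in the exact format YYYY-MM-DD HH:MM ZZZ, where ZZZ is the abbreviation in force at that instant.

2025-11-19 06:20 JPX

Query: 2025-11-19 01:50 UTC
Rule 5/5 (JPX, +04:30): 2025-10-27 02:26 UTC ≤ query < +∞
1·60 + 50 + 270 = 380 min
380 = 0·1440 + 380; 380 = 6·60 + 20 → 06:20, same day
→ 2025-11-19 06:20 JPX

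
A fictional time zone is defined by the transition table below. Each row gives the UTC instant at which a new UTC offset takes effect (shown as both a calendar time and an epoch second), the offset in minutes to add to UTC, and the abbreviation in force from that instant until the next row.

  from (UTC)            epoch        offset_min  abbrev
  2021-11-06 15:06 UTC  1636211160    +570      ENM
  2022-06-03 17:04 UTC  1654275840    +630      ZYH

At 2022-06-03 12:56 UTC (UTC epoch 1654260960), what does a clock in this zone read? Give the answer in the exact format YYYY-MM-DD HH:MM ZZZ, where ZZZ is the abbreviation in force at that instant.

2022-06-03 22:26 ENM

Query: 2022-06-03 12:56 UTC
Rule 1/2 (ENM, +09:30): 2021-11-06 15:06 UTC ≤ query < 2022-06-03 17:04 UTC
12·60 + 56 + 570 = 1346 min
1346 = 0·1440 + 1346; 1346 = 22·60 + 26 → 22:26, same day
→ 2022-06-03 22:26 ENM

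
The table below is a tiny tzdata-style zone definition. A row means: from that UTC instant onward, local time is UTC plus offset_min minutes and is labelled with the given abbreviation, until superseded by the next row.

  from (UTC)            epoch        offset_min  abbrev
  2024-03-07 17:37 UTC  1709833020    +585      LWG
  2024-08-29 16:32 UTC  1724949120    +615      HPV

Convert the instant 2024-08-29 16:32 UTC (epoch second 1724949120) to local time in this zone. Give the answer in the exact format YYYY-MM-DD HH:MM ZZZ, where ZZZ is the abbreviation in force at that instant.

Query: 2024-08-29 16:32 UTC
Rule 2/2 (HPV, +10:15): 2024-08-29 16:32 UTC ≤ query < +∞
16·60 + 32 + 615 = 1607 min
1607 = 1·1440 + 167; 167 = 2·60 + 47 → 02:47, 2024-08-29 + 1 day = 2024-08-30
→ 2024-08-30 02:47 HPV

2024-08-30 02:47 HPV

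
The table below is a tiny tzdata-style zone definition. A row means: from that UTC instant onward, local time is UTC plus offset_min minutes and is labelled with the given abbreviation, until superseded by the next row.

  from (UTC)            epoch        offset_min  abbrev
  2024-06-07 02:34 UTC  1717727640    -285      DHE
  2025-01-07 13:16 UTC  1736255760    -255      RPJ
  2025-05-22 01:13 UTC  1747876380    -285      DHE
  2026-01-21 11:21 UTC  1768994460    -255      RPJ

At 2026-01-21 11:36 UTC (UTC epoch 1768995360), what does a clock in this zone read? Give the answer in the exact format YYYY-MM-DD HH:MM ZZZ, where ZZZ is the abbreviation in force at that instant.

Query: 2026-01-21 11:36 UTC
Rule 4/4 (RPJ, -04:15): 2026-01-21 11:21 UTC ≤ query < +∞
11·60 + 36 - 255 = 441 min
441 = 0·1440 + 441; 441 = 7·60 + 21 → 07:21, same day
→ 2026-01-21 07:21 RPJ

2026-01-21 07:21 RPJ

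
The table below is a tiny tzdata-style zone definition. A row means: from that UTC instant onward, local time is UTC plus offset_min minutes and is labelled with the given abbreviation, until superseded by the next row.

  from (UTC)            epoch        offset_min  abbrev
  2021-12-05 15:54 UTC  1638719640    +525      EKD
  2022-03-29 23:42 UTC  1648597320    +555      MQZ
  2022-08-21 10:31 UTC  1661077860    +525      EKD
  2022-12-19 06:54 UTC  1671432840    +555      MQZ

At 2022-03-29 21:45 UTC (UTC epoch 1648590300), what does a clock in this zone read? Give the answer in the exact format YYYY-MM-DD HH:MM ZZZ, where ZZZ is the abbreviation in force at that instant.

Query: 2022-03-29 21:45 UTC
Rule 1/4 (EKD, +08:45): 2021-12-05 15:54 UTC ≤ query < 2022-03-29 23:42 UTC
21·60 + 45 + 525 = 1830 min
1830 = 1·1440 + 390; 390 = 6·60 + 30 → 06:30, 2022-03-29 + 1 day = 2022-03-30
→ 2022-03-30 06:30 EKD

2022-03-30 06:30 EKD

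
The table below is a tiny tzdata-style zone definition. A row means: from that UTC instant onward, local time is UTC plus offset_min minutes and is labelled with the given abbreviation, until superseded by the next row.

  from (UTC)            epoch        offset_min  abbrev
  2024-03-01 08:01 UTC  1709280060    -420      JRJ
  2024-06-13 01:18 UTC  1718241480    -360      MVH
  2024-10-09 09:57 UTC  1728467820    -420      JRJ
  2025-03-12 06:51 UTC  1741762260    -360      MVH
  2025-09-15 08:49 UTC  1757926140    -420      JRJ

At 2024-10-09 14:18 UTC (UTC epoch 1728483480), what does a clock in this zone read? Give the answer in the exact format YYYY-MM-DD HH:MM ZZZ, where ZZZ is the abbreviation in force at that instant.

Query: 2024-10-09 14:18 UTC
Rule 3/5 (JRJ, -07:00): 2024-10-09 09:57 UTC ≤ query < 2025-03-12 06:51 UTC
14·60 + 18 - 420 = 438 min
438 = 0·1440 + 438; 438 = 7·60 + 18 → 07:18, same day
→ 2024-10-09 07:18 JRJ

2024-10-09 07:18 JRJ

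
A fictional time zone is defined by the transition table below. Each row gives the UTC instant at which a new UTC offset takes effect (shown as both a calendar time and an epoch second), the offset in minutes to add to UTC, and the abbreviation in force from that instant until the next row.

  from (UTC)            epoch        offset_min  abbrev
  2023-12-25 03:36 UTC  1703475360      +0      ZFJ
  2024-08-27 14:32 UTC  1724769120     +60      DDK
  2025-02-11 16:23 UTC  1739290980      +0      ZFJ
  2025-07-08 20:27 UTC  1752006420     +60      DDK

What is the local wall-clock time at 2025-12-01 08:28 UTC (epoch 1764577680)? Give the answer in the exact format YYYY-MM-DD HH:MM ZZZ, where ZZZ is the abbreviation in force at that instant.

Query: 2025-12-01 08:28 UTC
Rule 4/4 (DDK, +01:00): 2025-07-08 20:27 UTC ≤ query < +∞
8·60 + 28 + 60 = 568 min
568 = 0·1440 + 568; 568 = 9·60 + 28 → 09:28, same day
→ 2025-12-01 09:28 DDK

2025-12-01 09:28 DDK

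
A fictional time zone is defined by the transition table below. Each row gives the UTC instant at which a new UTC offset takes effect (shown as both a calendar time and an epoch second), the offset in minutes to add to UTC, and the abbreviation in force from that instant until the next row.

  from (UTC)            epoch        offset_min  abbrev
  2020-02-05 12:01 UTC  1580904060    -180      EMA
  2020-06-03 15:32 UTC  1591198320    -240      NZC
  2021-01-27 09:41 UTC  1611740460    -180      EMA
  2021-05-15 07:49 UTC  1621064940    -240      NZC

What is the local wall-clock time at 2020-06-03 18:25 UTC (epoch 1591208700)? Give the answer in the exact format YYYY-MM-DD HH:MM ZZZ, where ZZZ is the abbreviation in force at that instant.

Query: 2020-06-03 18:25 UTC
Rule 2/4 (NZC, -04:00): 2020-06-03 15:32 UTC ≤ query < 2021-01-27 09:41 UTC
18·60 + 25 - 240 = 865 min
865 = 0·1440 + 865; 865 = 14·60 + 25 → 14:25, same day
→ 2020-06-03 14:25 NZC

2020-06-03 14:25 NZC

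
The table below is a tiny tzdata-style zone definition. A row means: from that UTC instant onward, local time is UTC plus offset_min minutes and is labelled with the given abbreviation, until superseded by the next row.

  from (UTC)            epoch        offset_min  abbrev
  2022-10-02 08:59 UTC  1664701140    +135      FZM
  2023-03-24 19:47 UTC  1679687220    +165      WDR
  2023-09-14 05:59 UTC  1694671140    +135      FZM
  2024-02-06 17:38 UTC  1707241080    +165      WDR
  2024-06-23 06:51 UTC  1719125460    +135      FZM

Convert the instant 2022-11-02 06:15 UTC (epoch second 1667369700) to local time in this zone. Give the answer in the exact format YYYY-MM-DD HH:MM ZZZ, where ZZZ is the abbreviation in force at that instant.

2022-11-02 08:30 FZM

Query: 2022-11-02 06:15 UTC
Rule 1/5 (FZM, +02:15): 2022-10-02 08:59 UTC ≤ query < 2023-03-24 19:47 UTC
6·60 + 15 + 135 = 510 min
510 = 0·1440 + 510; 510 = 8·60 + 30 → 08:30, same day
→ 2022-11-02 08:30 FZM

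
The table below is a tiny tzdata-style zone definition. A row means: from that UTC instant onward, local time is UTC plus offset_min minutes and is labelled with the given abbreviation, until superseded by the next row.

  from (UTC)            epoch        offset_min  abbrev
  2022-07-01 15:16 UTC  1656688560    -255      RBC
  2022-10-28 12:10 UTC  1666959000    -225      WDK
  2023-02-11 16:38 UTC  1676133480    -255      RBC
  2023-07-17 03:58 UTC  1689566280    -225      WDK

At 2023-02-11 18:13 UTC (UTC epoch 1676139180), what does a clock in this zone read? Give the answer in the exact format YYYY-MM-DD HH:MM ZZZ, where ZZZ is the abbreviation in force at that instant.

2023-02-11 13:58 RBC

Query: 2023-02-11 18:13 UTC
Rule 3/4 (RBC, -04:15): 2023-02-11 16:38 UTC ≤ query < 2023-07-17 03:58 UTC
18·60 + 13 - 255 = 838 min
838 = 0·1440 + 838; 838 = 13·60 + 58 → 13:58, same day
→ 2023-02-11 13:58 RBC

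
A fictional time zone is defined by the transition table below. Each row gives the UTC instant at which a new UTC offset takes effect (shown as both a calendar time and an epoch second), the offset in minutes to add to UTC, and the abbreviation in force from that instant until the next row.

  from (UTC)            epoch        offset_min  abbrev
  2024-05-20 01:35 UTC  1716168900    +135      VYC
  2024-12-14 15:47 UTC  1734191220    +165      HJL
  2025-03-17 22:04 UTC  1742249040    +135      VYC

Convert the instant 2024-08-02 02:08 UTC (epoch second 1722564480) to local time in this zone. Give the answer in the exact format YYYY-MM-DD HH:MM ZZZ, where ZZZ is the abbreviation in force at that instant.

2024-08-02 04:23 VYC

Query: 2024-08-02 02:08 UTC
Rule 1/3 (VYC, +02:15): 2024-05-20 01:35 UTC ≤ query < 2024-12-14 15:47 UTC
2·60 + 8 + 135 = 263 min
263 = 0·1440 + 263; 263 = 4·60 + 23 → 04:23, same day
→ 2024-08-02 04:23 VYC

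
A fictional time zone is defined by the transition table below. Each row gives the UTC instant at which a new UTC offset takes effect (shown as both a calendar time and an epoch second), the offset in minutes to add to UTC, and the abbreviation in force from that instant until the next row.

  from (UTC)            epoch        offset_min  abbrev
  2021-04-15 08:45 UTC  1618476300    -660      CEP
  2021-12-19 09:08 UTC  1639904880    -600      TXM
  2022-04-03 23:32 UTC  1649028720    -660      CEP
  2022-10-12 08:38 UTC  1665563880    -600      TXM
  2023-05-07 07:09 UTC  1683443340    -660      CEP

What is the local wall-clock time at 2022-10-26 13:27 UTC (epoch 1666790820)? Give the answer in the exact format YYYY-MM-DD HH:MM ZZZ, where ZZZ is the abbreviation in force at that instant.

2022-10-26 03:27 TXM

Query: 2022-10-26 13:27 UTC
Rule 4/5 (TXM, -10:00): 2022-10-12 08:38 UTC ≤ query < 2023-05-07 07:09 UTC
13·60 + 27 - 600 = 207 min
207 = 0·1440 + 207; 207 = 3·60 + 27 → 03:27, same day
→ 2022-10-26 03:27 TXM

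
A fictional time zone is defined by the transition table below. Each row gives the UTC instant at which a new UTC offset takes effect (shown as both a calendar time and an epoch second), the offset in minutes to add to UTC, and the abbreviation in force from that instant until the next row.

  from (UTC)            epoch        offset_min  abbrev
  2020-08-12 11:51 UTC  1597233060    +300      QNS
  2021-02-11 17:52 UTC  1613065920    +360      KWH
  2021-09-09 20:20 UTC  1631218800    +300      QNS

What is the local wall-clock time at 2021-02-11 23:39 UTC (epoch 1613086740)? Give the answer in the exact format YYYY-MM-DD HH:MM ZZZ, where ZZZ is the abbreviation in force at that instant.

2021-02-12 05:39 KWH

Query: 2021-02-11 23:39 UTC
Rule 2/3 (KWH, +06:00): 2021-02-11 17:52 UTC ≤ query < 2021-09-09 20:20 UTC
23·60 + 39 + 360 = 1779 min
1779 = 1·1440 + 339; 339 = 5·60 + 39 → 05:39, 2021-02-11 + 1 day = 2021-02-12
→ 2021-02-12 05:39 KWH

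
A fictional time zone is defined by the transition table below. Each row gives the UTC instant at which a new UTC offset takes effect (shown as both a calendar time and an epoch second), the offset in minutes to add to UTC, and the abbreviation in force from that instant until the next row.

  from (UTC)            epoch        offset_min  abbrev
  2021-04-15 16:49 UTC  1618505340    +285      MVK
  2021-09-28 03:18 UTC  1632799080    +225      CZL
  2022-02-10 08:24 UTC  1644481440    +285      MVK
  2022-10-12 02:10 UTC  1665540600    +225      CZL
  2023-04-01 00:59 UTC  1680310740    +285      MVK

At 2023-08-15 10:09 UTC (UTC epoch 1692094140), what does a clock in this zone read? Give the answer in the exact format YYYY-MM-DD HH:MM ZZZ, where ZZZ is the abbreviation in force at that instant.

2023-08-15 14:54 MVK

Query: 2023-08-15 10:09 UTC
Rule 5/5 (MVK, +04:45): 2023-04-01 00:59 UTC ≤ query < +∞
10·60 + 9 + 285 = 894 min
894 = 0·1440 + 894; 894 = 14·60 + 54 → 14:54, same day
→ 2023-08-15 14:54 MVK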